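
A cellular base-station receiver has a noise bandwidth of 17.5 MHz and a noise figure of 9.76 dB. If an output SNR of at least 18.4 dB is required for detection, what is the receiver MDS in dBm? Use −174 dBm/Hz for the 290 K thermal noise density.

Sensitivity = −174 + 10 log₁₀(B) + NF + SNR_min
= −174 + 72.43 + 9.76 + 18.4
= −73.41 dBm → −73.4 dBm

−73.4 dBm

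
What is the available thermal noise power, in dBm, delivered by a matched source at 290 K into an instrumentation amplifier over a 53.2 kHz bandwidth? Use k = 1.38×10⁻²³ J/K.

−126.7 dBm

P_n = kTB = 1.38×10⁻²³ × 290 × 5.32×10⁴ = 2.13×10⁻¹⁶ W
In dBm: 10 log₁₀(2.13×10⁻¹⁶ / 10⁻³) = −126.7 dBm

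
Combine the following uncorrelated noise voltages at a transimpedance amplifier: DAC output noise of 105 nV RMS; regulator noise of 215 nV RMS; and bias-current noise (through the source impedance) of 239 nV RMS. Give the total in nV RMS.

338 nV

Uncorrelated sources add in power (mean-square): V_tot = √(ΣV_i²)
V_tot = √[(1.05×10⁻⁷)² + (2.15×10⁻⁷)² + (2.39×10⁻⁷)²] = 3.38×10⁻⁷ V = 338 nV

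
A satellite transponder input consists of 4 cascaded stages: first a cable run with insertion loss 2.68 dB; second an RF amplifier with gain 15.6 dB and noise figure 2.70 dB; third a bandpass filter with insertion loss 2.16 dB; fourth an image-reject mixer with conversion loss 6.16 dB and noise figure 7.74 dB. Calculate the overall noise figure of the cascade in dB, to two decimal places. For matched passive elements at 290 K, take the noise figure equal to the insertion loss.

5.91 dB

Convert to linear (a loss of L dB is a gain of −L dB): F_i = 10^(NF_i/10), G_i = 10^(G_i,dB/10)
  Stage 1: F_1 = 10^(2.68/10) = 1.854, G_1 = 10^(−2.68/10) = 0.5395
  Stage 2: F_2 = 10^(2.70/10) = 1.862, G_2 = 10^(15.6/10) = 36.31
  Stage 3: F_3 = 10^(2.16/10) = 1.644, G_3 = 10^(−2.16/10) = 0.6081
  Stage 4: F_4 = 10^(7.74/10) = 5.943, G_4 = 10^(−6.16/10) = 0.2421
Friis cascade:
  F = 1.854 + (1.862 − 1)/0.5395 + (1.644 − 1)/19.59 + (5.943 − 1)/11.91 = 3.899
NF = 10 log₁₀(3.899) = 5.91 dB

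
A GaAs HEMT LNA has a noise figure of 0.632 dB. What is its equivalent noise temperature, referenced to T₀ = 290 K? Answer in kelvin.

45.4 K

F = 10^(0.632/10) = 1.15664
T_e = (F − 1)·T₀ = (1.15664 − 1) × 290 = 45.4 K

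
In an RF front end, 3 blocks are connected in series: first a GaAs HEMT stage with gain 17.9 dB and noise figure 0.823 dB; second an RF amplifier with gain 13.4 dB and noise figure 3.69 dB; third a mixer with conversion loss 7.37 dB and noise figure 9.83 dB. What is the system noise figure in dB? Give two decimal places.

0.92 dB

Convert to linear (a loss of L dB is a gain of −L dB): F_i = 10^(NF_i/10), G_i = 10^(G_i,dB/10)
  Stage 1: F_1 = 10^(0.823/10) = 1.209, G_1 = 10^(17.9/10) = 61.66
  Stage 2: F_2 = 10^(3.69/10) = 2.339, G_2 = 10^(13.4/10) = 21.88
  Stage 3: F_3 = 10^(9.83/10) = 9.616, G_3 = 10^(−7.37/10) = 0.1832
Friis cascade:
  F = 1.209 + (2.339 − 1)/61.66 + (9.616 − 1)/1349 = 1.237
NF = 10 log₁₀(1.237) = 0.92 dB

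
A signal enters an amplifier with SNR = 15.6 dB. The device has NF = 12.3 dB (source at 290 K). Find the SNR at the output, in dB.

By definition F = SNR_in/SNR_out, so in dB: SNR_out = SNR_in − NF
SNR_out = 15.6 − 12.3 = 3.3 dB

3.3 dB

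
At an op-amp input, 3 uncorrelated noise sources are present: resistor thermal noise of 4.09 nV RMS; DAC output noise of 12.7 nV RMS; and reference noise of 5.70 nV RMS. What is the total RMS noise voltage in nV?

Uncorrelated sources add in power (mean-square): V_tot = √(ΣV_i²)
V_tot = √[(4.09×10⁻⁹)² + (1.27×10⁻⁸)² + (5.70×10⁻⁹)²] = 1.45×10⁻⁸ V = 14.5 nV

14.5 nV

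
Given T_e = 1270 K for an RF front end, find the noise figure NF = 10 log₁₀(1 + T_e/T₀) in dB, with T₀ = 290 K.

7.31 dB

F = 1 + T_e/T₀ = 1 + 1270/290 = 5.37931
NF = 10 log₁₀(5.37931) = 7.31 dB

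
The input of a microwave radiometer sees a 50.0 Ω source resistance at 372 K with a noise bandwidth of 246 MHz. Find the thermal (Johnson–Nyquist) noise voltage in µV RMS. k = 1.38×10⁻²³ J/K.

15.9 µV

V_n = √(4kTRB)
4kTRB = 4 × 1.38×10⁻²³ × 372 × 5.00×10¹ × 2.46×10⁸ = 2.53×10⁻¹⁰ V²
V_n = √(2.53×10⁻¹⁰) = 1.59×10⁻⁵ V = 15.9 µV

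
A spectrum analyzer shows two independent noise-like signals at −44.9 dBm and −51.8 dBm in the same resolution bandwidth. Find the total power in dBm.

Convert to linear, add, convert back:
P₁ = 3.24×10⁻⁸ W, P₂ = 6.61×10⁻⁹ W
P_tot = 3.90×10⁻⁸ W → 10 log₁₀(P_tot / 10⁻³) = −44.1 dBm

−44.1 dBm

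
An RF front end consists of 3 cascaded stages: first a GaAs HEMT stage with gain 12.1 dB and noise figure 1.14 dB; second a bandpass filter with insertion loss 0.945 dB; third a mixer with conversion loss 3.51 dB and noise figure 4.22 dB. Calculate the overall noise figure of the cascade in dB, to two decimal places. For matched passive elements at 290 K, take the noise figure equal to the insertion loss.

1.59 dB

Convert to linear (a loss of L dB is a gain of −L dB): F_i = 10^(NF_i/10), G_i = 10^(G_i,dB/10)
  Stage 1: F_1 = 10^(1.14/10) = 1.300, G_1 = 10^(12.1/10) = 16.22
  Stage 2: F_2 = 10^(0.945/10) = 1.243, G_2 = 10^(−0.945/10) = 0.8045
  Stage 3: F_3 = 10^(4.22/10) = 2.642, G_3 = 10^(−3.51/10) = 0.4457
Friis cascade:
  F = 1.300 + (1.243 − 1)/16.22 + (2.642 − 1)/13.05 = 1.441
NF = 10 log₁₀(1.441) = 1.59 dB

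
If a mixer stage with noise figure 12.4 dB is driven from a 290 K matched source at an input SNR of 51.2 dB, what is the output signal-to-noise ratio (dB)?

38.8 dB

By definition F = SNR_in/SNR_out, so in dB: SNR_out = SNR_in − NF
SNR_out = 51.2 − 12.4 = 38.8 dB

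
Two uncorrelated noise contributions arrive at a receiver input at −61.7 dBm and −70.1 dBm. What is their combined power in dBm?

Convert to linear, add, convert back:
P₁ = 6.76×10⁻¹⁰ W, P₂ = 9.77×10⁻¹¹ W
P_tot = 7.74×10⁻¹⁰ W → 10 log₁₀(P_tot / 10⁻³) = −61.1 dBm

−61.1 dBm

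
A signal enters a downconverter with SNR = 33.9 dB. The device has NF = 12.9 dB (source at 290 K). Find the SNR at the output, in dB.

21.0 dB

By definition F = SNR_in/SNR_out, so in dB: SNR_out = SNR_in − NF
SNR_out = 33.9 − 12.9 = 21.0 dB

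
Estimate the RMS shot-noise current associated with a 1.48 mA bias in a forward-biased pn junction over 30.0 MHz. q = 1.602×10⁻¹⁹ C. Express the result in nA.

I_n = √(2qI·B)
2qI·B = 2 × 1.602×10⁻¹⁹ × 1.48×10⁻³ × 3.00×10⁷ = 1.42×10⁻¹⁴ A²
I_n = √(1.42×10⁻¹⁴) = 1.19×10⁻⁷ A = 119 nA

119 nA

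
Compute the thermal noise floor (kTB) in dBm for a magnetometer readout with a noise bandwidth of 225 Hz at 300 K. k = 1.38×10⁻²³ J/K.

P_n = kTB = 1.38×10⁻²³ × 300 × 2.25×10² = 9.31×10⁻¹⁹ W
In dBm: 10 log₁₀(9.31×10⁻¹⁹ / 10⁻³) = −150.3 dBm

−150.3 dBm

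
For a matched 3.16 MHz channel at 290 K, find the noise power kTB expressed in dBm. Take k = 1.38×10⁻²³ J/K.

−109.0 dBm

P_n = kTB = 1.38×10⁻²³ × 290 × 3.16×10⁶ = 1.26×10⁻¹⁴ W
In dBm: 10 log₁₀(1.26×10⁻¹⁴ / 10⁻³) = −109.0 dBm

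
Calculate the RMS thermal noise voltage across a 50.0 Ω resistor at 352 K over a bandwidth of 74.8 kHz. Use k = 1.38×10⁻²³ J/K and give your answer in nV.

270 nV

V_n = √(4kTRB)
4kTRB = 4 × 1.38×10⁻²³ × 352 × 5.00×10¹ × 7.48×10⁴ = 7.27×10⁻¹⁴ V²
V_n = √(7.27×10⁻¹⁴) = 2.70×10⁻⁷ V = 270 nV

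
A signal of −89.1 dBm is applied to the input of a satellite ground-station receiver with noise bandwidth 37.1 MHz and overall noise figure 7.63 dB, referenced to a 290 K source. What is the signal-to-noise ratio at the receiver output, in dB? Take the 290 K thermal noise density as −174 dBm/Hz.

Noise floor: N = −174 + 10 log₁₀(B) + NF
10 log₁₀(3.71×10⁷) = 75.69 dB
N = −174 + 75.69 + 7.63 = −90.68 dBm
SNR = P_sig − N = −89.1 − (−90.68) = 1.58 dB → 1.6 dB

1.6 dB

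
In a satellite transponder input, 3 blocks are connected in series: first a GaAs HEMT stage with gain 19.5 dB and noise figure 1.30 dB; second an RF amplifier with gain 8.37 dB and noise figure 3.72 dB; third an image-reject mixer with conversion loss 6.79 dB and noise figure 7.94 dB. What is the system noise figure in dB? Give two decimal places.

1.38 dB

Convert to linear (a loss of L dB is a gain of −L dB): F_i = 10^(NF_i/10), G_i = 10^(G_i,dB/10)
  Stage 1: F_1 = 10^(1.30/10) = 1.349, G_1 = 10^(19.5/10) = 89.13
  Stage 2: F_2 = 10^(3.72/10) = 2.355, G_2 = 10^(8.37/10) = 6.871
  Stage 3: F_3 = 10^(7.94/10) = 6.223, G_3 = 10^(−6.79/10) = 0.2094
Friis cascade:
  F = 1.349 + (2.355 − 1)/89.13 + (6.223 − 1)/612.4 = 1.373
NF = 10 log₁₀(1.373) = 1.38 dB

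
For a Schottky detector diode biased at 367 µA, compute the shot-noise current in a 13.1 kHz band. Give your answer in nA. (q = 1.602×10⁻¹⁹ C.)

1.24 nA

I_n = √(2qI·B)
2qI·B = 2 × 1.602×10⁻¹⁹ × 3.67×10⁻⁴ × 1.31×10⁴ = 1.54×10⁻¹⁸ A²
I_n = √(1.54×10⁻¹⁸) = 1.24×10⁻⁹ A = 1.24 nA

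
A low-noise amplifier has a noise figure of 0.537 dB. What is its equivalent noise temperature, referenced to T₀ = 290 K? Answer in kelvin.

F = 10^(0.537/10) = 1.13162
T_e = (F − 1)·T₀ = (1.13162 − 1) × 290 = 38.2 K

38.2 K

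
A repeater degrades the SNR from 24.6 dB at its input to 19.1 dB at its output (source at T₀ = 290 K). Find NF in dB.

NF (dB) = SNR_in(dB) − SNR_out(dB) when the source is at T₀
NF = 24.6 − 19.1 = 5.5 dB

5.5 dB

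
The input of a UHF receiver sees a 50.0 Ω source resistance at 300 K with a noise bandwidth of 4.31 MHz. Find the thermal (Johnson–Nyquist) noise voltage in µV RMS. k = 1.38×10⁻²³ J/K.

1.89 µV

V_n = √(4kTRB)
4kTRB = 4 × 1.38×10⁻²³ × 300 × 5.00×10¹ × 4.31×10⁶ = 3.57×10⁻¹² V²
V_n = √(3.57×10⁻¹²) = 1.89×10⁻⁶ V = 1.89 µV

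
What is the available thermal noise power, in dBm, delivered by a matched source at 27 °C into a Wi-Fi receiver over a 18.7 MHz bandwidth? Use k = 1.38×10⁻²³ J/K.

−101.1 dBm

T = 27 °C + 273.15 = 300.15 K
P_n = kTB = 1.38×10⁻²³ × 300.15 × 1.87×10⁷ = 7.75×10⁻¹⁴ W
In dBm: 10 log₁₀(7.75×10⁻¹⁴ / 10⁻³) = −101.1 dBm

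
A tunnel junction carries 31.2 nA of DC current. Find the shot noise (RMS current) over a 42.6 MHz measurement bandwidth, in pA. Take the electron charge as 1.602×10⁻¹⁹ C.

653 pA

I_n = √(2qI·B)
2qI·B = 2 × 1.602×10⁻¹⁹ × 3.12×10⁻⁸ × 4.26×10⁷ = 4.26×10⁻¹⁹ A²
I_n = √(4.26×10⁻¹⁹) = 6.53×10⁻¹⁰ A = 653 pA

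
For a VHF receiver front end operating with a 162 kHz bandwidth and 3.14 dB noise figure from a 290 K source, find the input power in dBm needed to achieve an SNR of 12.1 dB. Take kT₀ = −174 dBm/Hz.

−106.7 dBm

Sensitivity = −174 + 10 log₁₀(B) + NF + SNR_min
= −174 + 52.1 + 3.14 + 12.1
= −106.66 dBm → −106.7 dBm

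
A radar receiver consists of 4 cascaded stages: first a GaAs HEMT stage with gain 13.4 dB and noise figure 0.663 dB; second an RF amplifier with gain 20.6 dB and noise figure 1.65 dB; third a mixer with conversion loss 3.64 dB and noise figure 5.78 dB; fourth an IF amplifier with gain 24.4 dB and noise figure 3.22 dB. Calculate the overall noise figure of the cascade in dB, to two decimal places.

0.75 dB

Convert to linear (a loss of L dB is a gain of −L dB): F_i = 10^(NF_i/10), G_i = 10^(G_i,dB/10)
  Stage 1: F_1 = 10^(0.663/10) = 1.165, G_1 = 10^(13.4/10) = 21.88
  Stage 2: F_2 = 10^(1.65/10) = 1.462, G_2 = 10^(20.6/10) = 114.8
  Stage 3: F_3 = 10^(5.78/10) = 3.784, G_3 = 10^(−3.64/10) = 0.4325
  Stage 4: F_4 = 10^(3.22/10) = 2.099, G_4 = 10^(24.4/10) = 275.4
Friis cascade:
  F = 1.165 + (1.462 − 1)/21.88 + (3.784 − 1)/2512 + (2.099 − 1)/1086 = 1.188
NF = 10 log₁₀(1.188) = 0.75 dB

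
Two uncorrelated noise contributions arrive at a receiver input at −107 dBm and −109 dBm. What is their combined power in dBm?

Convert to linear, add, convert back:
P₁ = 2.00×10⁻¹⁴ W, P₂ = 1.26×10⁻¹⁴ W
P_tot = 3.25×10⁻¹⁴ W → 10 log₁₀(P_tot / 10⁻³) = −104.9 dBm

−104.9 dBm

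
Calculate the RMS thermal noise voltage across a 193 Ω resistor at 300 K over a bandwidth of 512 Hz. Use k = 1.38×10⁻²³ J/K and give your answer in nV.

40.5 nV

V_n = √(4kTRB)
4kTRB = 4 × 1.38×10⁻²³ × 300 × 1.93×10² × 5.12×10² = 1.64×10⁻¹⁵ V²
V_n = √(1.64×10⁻¹⁵) = 4.05×10⁻⁸ V = 40.5 nV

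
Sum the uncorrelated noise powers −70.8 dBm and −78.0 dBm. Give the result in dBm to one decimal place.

−70.0 dBm

Convert to linear, add, convert back:
P₁ = 8.32×10⁻¹¹ W, P₂ = 1.58×10⁻¹¹ W
P_tot = 9.90×10⁻¹¹ W → 10 log₁₀(P_tot / 10⁻³) = −70.0 dBm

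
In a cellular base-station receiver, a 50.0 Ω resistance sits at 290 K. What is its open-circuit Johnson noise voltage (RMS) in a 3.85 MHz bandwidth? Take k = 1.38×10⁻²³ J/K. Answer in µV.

1.76 µV

V_n = √(4kTRB)
4kTRB = 4 × 1.38×10⁻²³ × 290 × 5.00×10¹ × 3.85×10⁶ = 3.08×10⁻¹² V²
V_n = √(3.08×10⁻¹²) = 1.76×10⁻⁶ V = 1.76 µV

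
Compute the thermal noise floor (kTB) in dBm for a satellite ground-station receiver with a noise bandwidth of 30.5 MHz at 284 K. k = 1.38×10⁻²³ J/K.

−99.2 dBm

P_n = kTB = 1.38×10⁻²³ × 284 × 3.05×10⁷ = 1.20×10⁻¹³ W
In dBm: 10 log₁₀(1.20×10⁻¹³ / 10⁻³) = −99.2 dBm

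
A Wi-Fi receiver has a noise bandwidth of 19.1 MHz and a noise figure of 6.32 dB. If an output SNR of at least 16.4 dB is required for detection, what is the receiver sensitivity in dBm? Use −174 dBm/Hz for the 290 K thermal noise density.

Sensitivity = −174 + 10 log₁₀(B) + NF + SNR_min
= −174 + 72.81 + 6.32 + 16.4
= −78.47 dBm → −78.5 dBm

−78.5 dBm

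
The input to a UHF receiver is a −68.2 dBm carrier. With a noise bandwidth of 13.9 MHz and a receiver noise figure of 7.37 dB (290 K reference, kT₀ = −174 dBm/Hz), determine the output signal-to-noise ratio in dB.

27.0 dB

Noise floor: N = −174 + 10 log₁₀(B) + NF
10 log₁₀(1.39×10⁷) = 71.43 dB
N = −174 + 71.43 + 7.37 = −95.20 dBm
SNR = P_sig − N = −68.2 − (−95.20) = 27.00 dB → 27.0 dB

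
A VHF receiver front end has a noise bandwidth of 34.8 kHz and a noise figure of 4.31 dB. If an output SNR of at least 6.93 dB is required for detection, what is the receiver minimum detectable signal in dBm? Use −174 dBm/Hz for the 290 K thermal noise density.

−117.3 dBm

Sensitivity = −174 + 10 log₁₀(B) + NF + SNR_min
= −174 + 45.42 + 4.31 + 6.93
= −117.34 dBm → −117.3 dBm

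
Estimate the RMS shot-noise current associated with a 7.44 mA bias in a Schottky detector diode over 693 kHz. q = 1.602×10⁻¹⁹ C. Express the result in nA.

40.6 nA

I_n = √(2qI·B)
2qI·B = 2 × 1.602×10⁻¹⁹ × 7.44×10⁻³ × 6.93×10⁵ = 1.65×10⁻¹⁵ A²
I_n = √(1.65×10⁻¹⁵) = 4.06×10⁻⁸ A = 40.6 nA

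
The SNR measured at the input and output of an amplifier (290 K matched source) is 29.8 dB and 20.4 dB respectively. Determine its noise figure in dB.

9.4 dB

NF (dB) = SNR_in(dB) − SNR_out(dB) when the source is at T₀
NF = 29.8 − 20.4 = 9.4 dB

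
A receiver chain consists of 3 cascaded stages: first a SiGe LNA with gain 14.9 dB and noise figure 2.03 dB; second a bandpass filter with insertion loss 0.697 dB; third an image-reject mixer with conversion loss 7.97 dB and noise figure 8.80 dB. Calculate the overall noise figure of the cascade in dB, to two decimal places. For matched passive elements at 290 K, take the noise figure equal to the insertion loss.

Convert to linear (a loss of L dB is a gain of −L dB): F_i = 10^(NF_i/10), G_i = 10^(G_i,dB/10)
  Stage 1: F_1 = 10^(2.03/10) = 1.596, G_1 = 10^(14.9/10) = 30.90
  Stage 2: F_2 = 10^(0.697/10) = 1.174, G_2 = 10^(−0.697/10) = 0.8517
  Stage 3: F_3 = 10^(8.80/10) = 7.586, G_3 = 10^(−7.97/10) = 0.1596
Friis cascade:
  F = 1.596 + (1.174 − 1)/30.90 + (7.586 − 1)/26.32 = 1.852
NF = 10 log₁₀(1.852) = 2.68 dB

2.68 dB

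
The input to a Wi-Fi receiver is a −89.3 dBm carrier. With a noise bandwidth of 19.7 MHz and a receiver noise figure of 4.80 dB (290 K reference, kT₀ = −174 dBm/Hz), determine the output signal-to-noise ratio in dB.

Noise floor: N = −174 + 10 log₁₀(B) + NF
10 log₁₀(1.97×10⁷) = 72.94 dB
N = −174 + 72.94 + 4.80 = −96.26 dBm
SNR = P_sig − N = −89.3 − (−96.26) = 6.96 dB → 7.0 dB

7.0 dB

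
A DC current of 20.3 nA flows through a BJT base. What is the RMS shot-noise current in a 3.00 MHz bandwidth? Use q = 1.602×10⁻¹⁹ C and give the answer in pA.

140 pA

I_n = √(2qI·B)
2qI·B = 2 × 1.602×10⁻¹⁹ × 2.03×10⁻⁸ × 3.00×10⁶ = 1.95×10⁻²⁰ A²
I_n = √(1.95×10⁻²⁰) = 1.40×10⁻¹⁰ A = 140 pA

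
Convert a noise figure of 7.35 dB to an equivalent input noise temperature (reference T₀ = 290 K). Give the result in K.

1285 K

F = 10^(7.35/10) = 5.4325
T_e = (F − 1)·T₀ = (5.4325 − 1) × 290 = 1285 K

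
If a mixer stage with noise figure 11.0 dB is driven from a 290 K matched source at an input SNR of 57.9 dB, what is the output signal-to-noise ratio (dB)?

By definition F = SNR_in/SNR_out, so in dB: SNR_out = SNR_in − NF
SNR_out = 57.9 − 11.0 = 46.9 dB

46.9 dB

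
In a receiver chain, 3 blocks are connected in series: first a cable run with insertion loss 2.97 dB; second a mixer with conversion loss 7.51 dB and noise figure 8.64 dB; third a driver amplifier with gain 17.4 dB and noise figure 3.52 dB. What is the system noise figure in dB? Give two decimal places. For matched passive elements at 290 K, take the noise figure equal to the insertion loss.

14.54 dB

Convert to linear (a loss of L dB is a gain of −L dB): F_i = 10^(NF_i/10), G_i = 10^(G_i,dB/10)
  Stage 1: F_1 = 10^(2.97/10) = 1.982, G_1 = 10^(−2.97/10) = 0.5047
  Stage 2: F_2 = 10^(8.64/10) = 7.311, G_2 = 10^(−7.51/10) = 0.1774
  Stage 3: F_3 = 10^(3.52/10) = 2.249, G_3 = 10^(17.4/10) = 54.95
Friis cascade:
  F = 1.982 + (7.311 − 1)/0.5047 + (2.249 − 1)/0.08954 = 28.44
NF = 10 log₁₀(28.44) = 14.54 dB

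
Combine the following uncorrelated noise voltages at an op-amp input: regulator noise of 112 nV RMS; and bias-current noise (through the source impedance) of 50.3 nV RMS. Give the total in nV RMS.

Uncorrelated sources add in power (mean-square): V_tot = √(ΣV_i²)
V_tot = √[(1.12×10⁻⁷)² + (5.03×10⁻⁸)²] = 1.23×10⁻⁷ V = 123 nV

123 nV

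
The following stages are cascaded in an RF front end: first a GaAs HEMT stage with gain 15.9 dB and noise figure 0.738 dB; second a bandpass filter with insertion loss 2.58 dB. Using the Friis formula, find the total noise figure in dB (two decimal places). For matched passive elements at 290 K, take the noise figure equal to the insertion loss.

Convert to linear (a loss of L dB is a gain of −L dB): F_i = 10^(NF_i/10), G_i = 10^(G_i,dB/10)
  Stage 1: F_1 = 10^(0.738/10) = 1.185, G_1 = 10^(15.9/10) = 38.90
  Stage 2: F_2 = 10^(2.58/10) = 1.811, G_2 = 10^(−2.58/10) = 0.5521
Friis cascade:
  F = 1.185 + (1.811 − 1)/38.90 = 1.206
NF = 10 log₁₀(1.206) = 0.81 dB

0.81 dB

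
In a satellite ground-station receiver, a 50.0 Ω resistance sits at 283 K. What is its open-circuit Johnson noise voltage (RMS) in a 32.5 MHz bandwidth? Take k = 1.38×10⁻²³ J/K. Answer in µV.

5.04 µV

V_n = √(4kTRB)
4kTRB = 4 × 1.38×10⁻²³ × 283 × 5.00×10¹ × 3.25×10⁷ = 2.54×10⁻¹¹ V²
V_n = √(2.54×10⁻¹¹) = 5.04×10⁻⁶ V = 5.04 µV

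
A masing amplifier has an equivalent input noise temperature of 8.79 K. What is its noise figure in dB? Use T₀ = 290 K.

0.130 dB

F = 1 + T_e/T₀ = 1 + 8.79/290 = 1.03031
NF = 10 log₁₀(1.03031) = 0.130 dB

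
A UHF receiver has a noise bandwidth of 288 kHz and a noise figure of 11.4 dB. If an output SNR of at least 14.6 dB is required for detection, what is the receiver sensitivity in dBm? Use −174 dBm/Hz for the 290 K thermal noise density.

Sensitivity = −174 + 10 log₁₀(B) + NF + SNR_min
= −174 + 54.59 + 11.4 + 14.6
= −93.41 dBm → −93.4 dBm

−93.4 dBm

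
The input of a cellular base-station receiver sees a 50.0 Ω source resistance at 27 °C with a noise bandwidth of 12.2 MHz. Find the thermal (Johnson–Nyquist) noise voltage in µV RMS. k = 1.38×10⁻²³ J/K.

T = 27 °C + 273.15 = 300.15 K
V_n = √(4kTRB)
4kTRB = 4 × 1.38×10⁻²³ × 300.15 × 5.00×10¹ × 1.22×10⁷ = 1.01×10⁻¹¹ V²
V_n = √(1.01×10⁻¹¹) = 3.18×10⁻⁶ V = 3.18 µV

3.18 µV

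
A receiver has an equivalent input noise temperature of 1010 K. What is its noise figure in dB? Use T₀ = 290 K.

6.52 dB

F = 1 + T_e/T₀ = 1 + 1010/290 = 4.48276
NF = 10 log₁₀(4.48276) = 6.52 dB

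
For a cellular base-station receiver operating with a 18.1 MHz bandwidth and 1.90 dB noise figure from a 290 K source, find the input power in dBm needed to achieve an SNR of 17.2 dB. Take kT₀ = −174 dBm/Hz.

Sensitivity = −174 + 10 log₁₀(B) + NF + SNR_min
= −174 + 72.58 + 1.90 + 17.2
= −82.32 dBm → −82.3 dBm

−82.3 dBm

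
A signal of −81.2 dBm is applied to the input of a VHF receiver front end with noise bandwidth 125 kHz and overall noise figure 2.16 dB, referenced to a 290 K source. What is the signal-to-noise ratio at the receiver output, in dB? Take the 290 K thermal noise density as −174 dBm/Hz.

Noise floor: N = −174 + 10 log₁₀(B) + NF
10 log₁₀(1.25×10⁵) = 50.97 dB
N = −174 + 50.97 + 2.16 = −120.87 dBm
SNR = P_sig − N = −81.2 − (−120.87) = 39.67 dB → 39.7 dB

39.7 dB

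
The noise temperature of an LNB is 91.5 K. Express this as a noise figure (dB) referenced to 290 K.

F = 1 + T_e/T₀ = 1 + 91.5/290 = 1.31552
NF = 10 log₁₀(1.31552) = 1.19 dB

1.19 dB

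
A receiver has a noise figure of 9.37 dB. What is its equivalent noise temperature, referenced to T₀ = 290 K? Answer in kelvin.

F = 10^(9.37/10) = 8.64968
T_e = (F − 1)·T₀ = (8.64968 − 1) × 290 = 2218 K

2218 K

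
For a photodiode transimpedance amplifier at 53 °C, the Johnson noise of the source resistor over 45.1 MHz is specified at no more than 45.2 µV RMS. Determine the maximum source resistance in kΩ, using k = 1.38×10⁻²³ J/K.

T = 53 °C + 273.15 = 326.15 K
Johnson–Nyquist: V_n = √(4kTRB) ⇒ R = V_n² / (4kTB)
4kTB = 4 × 1.38×10⁻²³ × 326.15 × 4.51×10⁷ = 8.12×10⁻¹³
R = (4.52×10⁻⁵)² / 8.12×10⁻¹³ = 2.52×10³ Ω = 2.52 kΩ

2.52 kΩ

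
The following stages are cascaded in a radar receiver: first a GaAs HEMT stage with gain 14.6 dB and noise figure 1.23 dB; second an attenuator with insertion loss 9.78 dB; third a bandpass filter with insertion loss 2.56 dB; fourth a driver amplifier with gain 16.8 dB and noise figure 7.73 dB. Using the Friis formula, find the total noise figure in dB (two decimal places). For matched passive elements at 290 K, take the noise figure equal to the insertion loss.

Convert to linear (a loss of L dB is a gain of −L dB): F_i = 10^(NF_i/10), G_i = 10^(G_i,dB/10)
  Stage 1: F_1 = 10^(1.23/10) = 1.327, G_1 = 10^(14.6/10) = 28.84
  Stage 2: F_2 = 10^(9.78/10) = 9.506, G_2 = 10^(−9.78/10) = 0.1052
  Stage 3: F_3 = 10^(2.56/10) = 1.803, G_3 = 10^(−2.56/10) = 0.5546
  Stage 4: F_4 = 10^(7.73/10) = 5.929, G_4 = 10^(16.8/10) = 47.86
Friis cascade:
  F = 1.327 + (9.506 − 1)/28.84 + (1.803 − 1)/3.034 + (5.929 − 1)/1.683 = 4.816
NF = 10 log₁₀(4.816) = 6.83 dB

6.83 dB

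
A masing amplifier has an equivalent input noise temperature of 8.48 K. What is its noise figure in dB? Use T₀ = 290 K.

0.125 dB

F = 1 + T_e/T₀ = 1 + 8.48/290 = 1.02924
NF = 10 log₁₀(1.02924) = 0.125 dB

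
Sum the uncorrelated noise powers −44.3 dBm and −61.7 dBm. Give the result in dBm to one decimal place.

Convert to linear, add, convert back:
P₁ = 3.72×10⁻⁸ W, P₂ = 6.76×10⁻¹⁰ W
P_tot = 3.78×10⁻⁸ W → 10 log₁₀(P_tot / 10⁻³) = −44.2 dBm

−44.2 dBm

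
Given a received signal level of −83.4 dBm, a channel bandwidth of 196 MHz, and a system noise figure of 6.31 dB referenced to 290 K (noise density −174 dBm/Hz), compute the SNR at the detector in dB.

Noise floor: N = −174 + 10 log₁₀(B) + NF
10 log₁₀(1.96×10⁸) = 82.92 dB
N = −174 + 82.92 + 6.31 = −84.77 dBm
SNR = P_sig − N = −83.4 − (−84.77) = 1.37 dB → 1.4 dB

1.4 dB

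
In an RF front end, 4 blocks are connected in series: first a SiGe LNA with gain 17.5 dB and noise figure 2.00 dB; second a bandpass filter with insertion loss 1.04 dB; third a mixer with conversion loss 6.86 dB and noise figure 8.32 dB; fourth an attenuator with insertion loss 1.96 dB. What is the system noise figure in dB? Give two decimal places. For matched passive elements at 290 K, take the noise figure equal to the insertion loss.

2.51 dB

Convert to linear (a loss of L dB is a gain of −L dB): F_i = 10^(NF_i/10), G_i = 10^(G_i,dB/10)
  Stage 1: F_1 = 10^(2.00/10) = 1.585, G_1 = 10^(17.5/10) = 56.23
  Stage 2: F_2 = 10^(1.04/10) = 1.271, G_2 = 10^(−1.04/10) = 0.7870
  Stage 3: F_3 = 10^(8.32/10) = 6.792, G_3 = 10^(−6.86/10) = 0.2061
  Stage 4: F_4 = 10^(1.96/10) = 1.570, G_4 = 10^(−1.96/10) = 0.6368
Friis cascade:
  F = 1.585 + (1.271 − 1)/56.23 + (6.792 − 1)/44.26 + (1.570 − 1)/9.120 = 1.783
NF = 10 log₁₀(1.783) = 2.51 dB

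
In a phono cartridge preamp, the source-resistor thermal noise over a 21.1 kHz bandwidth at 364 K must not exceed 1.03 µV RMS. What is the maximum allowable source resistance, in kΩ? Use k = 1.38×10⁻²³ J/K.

Johnson–Nyquist: V_n = √(4kTRB) ⇒ R = V_n² / (4kTB)
4kTB = 4 × 1.38×10⁻²³ × 364 × 2.11×10⁴ = 4.24×10⁻¹⁶
R = (1.03×10⁻⁶)² / 4.24×10⁻¹⁶ = 2.50×10³ Ω = 2.50 kΩ

2.50 kΩ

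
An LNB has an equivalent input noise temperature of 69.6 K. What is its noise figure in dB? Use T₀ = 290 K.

0.934 dB

F = 1 + T_e/T₀ = 1 + 69.6/290 = 1.24
NF = 10 log₁₀(1.24) = 0.934 dB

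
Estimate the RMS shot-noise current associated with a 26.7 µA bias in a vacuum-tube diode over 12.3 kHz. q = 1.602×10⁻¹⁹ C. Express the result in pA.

324 pA

I_n = √(2qI·B)
2qI·B = 2 × 1.602×10⁻¹⁹ × 2.67×10⁻⁵ × 1.23×10⁴ = 1.05×10⁻¹⁹ A²
I_n = √(1.05×10⁻¹⁹) = 3.24×10⁻¹⁰ A = 324 pA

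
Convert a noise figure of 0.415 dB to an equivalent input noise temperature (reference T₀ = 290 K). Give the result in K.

29.1 K

F = 10^(0.415/10) = 1.10027
T_e = (F − 1)·T₀ = (1.10027 − 1) × 290 = 29.1 K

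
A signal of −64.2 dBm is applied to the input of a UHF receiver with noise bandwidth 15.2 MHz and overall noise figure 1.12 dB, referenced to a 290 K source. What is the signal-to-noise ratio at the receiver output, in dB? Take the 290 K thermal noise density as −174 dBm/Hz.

36.9 dB

Noise floor: N = −174 + 10 log₁₀(B) + NF
10 log₁₀(1.52×10⁷) = 71.82 dB
N = −174 + 71.82 + 1.12 = −101.06 dBm
SNR = P_sig − N = −64.2 − (−101.06) = 36.86 dB → 36.9 dB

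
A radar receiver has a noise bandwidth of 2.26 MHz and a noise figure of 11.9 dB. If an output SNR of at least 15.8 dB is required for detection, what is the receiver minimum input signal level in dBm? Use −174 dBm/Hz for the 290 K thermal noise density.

Sensitivity = −174 + 10 log₁₀(B) + NF + SNR_min
= −174 + 63.54 + 11.9 + 15.8
= −82.76 dBm → −82.8 dBm

−82.8 dBm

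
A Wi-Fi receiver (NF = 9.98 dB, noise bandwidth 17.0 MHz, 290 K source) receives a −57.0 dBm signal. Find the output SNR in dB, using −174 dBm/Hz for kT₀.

Noise floor: N = −174 + 10 log₁₀(B) + NF
10 log₁₀(1.70×10⁷) = 72.3 dB
N = −174 + 72.3 + 9.98 = −91.72 dBm
SNR = P_sig − N = −57.0 − (−91.72) = 34.72 dB → 34.7 dB

34.7 dB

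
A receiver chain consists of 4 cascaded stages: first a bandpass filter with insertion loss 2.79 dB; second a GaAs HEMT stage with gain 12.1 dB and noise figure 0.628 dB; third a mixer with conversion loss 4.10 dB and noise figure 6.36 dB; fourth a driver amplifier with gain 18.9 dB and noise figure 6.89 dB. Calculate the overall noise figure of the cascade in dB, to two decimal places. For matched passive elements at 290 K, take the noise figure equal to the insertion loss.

5.75 dB

Convert to linear (a loss of L dB is a gain of −L dB): F_i = 10^(NF_i/10), G_i = 10^(G_i,dB/10)
  Stage 1: F_1 = 10^(2.79/10) = 1.901, G_1 = 10^(−2.79/10) = 0.5260
  Stage 2: F_2 = 10^(0.628/10) = 1.156, G_2 = 10^(12.1/10) = 16.22
  Stage 3: F_3 = 10^(6.36/10) = 4.325, G_3 = 10^(−4.10/10) = 0.3890
  Stage 4: F_4 = 10^(6.89/10) = 4.887, G_4 = 10^(18.9/10) = 77.62
Friis cascade:
  F = 1.901 + (1.156 − 1)/0.5260 + (4.325 − 1)/8.531 + (4.887 − 1)/3.319 = 3.758
NF = 10 log₁₀(3.758) = 5.75 dB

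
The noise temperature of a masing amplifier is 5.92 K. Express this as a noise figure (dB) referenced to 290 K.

0.088 dB

F = 1 + T_e/T₀ = 1 + 5.92/290 = 1.02041
NF = 10 log₁₀(1.02041) = 0.088 dB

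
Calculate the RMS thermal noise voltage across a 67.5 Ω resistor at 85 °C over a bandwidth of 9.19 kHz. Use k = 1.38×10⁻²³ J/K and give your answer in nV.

T = 85 °C + 273.15 = 358.15 K
V_n = √(4kTRB)
4kTRB = 4 × 1.38×10⁻²³ × 358.15 × 6.75×10¹ × 9.19×10³ = 1.23×10⁻¹⁴ V²
V_n = √(1.23×10⁻¹⁴) = 1.11×10⁻⁷ V = 111 nV

111 nV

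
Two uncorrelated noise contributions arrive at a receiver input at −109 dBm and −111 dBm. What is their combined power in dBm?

Convert to linear, add, convert back:
P₁ = 1.26×10⁻¹⁴ W, P₂ = 7.94×10⁻¹⁵ W
P_tot = 2.05×10⁻¹⁴ W → 10 log₁₀(P_tot / 10⁻³) = −106.9 dBm

−106.9 dBm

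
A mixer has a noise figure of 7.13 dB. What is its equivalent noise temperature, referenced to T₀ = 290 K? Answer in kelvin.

1208 K

F = 10^(7.13/10) = 5.16416
T_e = (F − 1)·T₀ = (5.16416 − 1) × 290 = 1208 K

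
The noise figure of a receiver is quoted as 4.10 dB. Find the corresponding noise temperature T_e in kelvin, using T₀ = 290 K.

F = 10^(4.10/10) = 2.5704
T_e = (F − 1)·T₀ = (2.5704 − 1) × 290 = 455 K

455 K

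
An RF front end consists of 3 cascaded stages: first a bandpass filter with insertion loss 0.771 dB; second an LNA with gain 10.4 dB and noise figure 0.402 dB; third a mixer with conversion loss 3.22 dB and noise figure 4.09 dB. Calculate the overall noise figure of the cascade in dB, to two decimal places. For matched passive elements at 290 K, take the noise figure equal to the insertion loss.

Convert to linear (a loss of L dB is a gain of −L dB): F_i = 10^(NF_i/10), G_i = 10^(G_i,dB/10)
  Stage 1: F_1 = 10^(0.771/10) = 1.194, G_1 = 10^(−0.771/10) = 0.8373
  Stage 2: F_2 = 10^(0.402/10) = 1.097, G_2 = 10^(10.4/10) = 10.96
  Stage 3: F_3 = 10^(4.09/10) = 2.564, G_3 = 10^(−3.22/10) = 0.4764
Friis cascade:
  F = 1.194 + (1.097 − 1)/0.8373 + (2.564 − 1)/9.181 = 1.480
NF = 10 log₁₀(1.480) = 1.70 dB

1.70 dB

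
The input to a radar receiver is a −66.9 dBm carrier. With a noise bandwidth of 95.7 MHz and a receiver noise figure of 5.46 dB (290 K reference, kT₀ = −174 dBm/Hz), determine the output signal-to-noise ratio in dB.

21.8 dB

Noise floor: N = −174 + 10 log₁₀(B) + NF
10 log₁₀(9.57×10⁷) = 79.81 dB
N = −174 + 79.81 + 5.46 = −88.73 dBm
SNR = P_sig − N = −66.9 − (−88.73) = 21.83 dB → 21.8 dB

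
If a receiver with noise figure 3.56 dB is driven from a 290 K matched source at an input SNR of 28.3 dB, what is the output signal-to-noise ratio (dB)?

By definition F = SNR_in/SNR_out, so in dB: SNR_out = SNR_in − NF
SNR_out = 28.3 − 3.56 = 24.74 dB

24.74 dB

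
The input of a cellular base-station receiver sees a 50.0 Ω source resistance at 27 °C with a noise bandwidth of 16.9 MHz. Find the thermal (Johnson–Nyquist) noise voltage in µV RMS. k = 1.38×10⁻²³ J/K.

T = 27 °C + 273.15 = 300.15 K
V_n = √(4kTRB)
4kTRB = 4 × 1.38×10⁻²³ × 300.15 × 5.00×10¹ × 1.69×10⁷ = 1.40×10⁻¹¹ V²
V_n = √(1.40×10⁻¹¹) = 3.74×10⁻⁶ V = 3.74 µV

3.74 µV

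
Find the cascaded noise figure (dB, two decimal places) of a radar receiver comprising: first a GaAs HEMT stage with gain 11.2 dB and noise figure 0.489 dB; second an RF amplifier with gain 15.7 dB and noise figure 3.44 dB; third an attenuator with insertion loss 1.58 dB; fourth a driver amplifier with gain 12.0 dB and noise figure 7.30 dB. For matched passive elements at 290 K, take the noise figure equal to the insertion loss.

Convert to linear (a loss of L dB is a gain of −L dB): F_i = 10^(NF_i/10), G_i = 10^(G_i,dB/10)
  Stage 1: F_1 = 10^(0.489/10) = 1.119, G_1 = 10^(11.2/10) = 13.18
  Stage 2: F_2 = 10^(3.44/10) = 2.208, G_2 = 10^(15.7/10) = 37.15
  Stage 3: F_3 = 10^(1.58/10) = 1.439, G_3 = 10^(−1.58/10) = 0.6950
  Stage 4: F_4 = 10^(7.30/10) = 5.370, G_4 = 10^(12.0/10) = 15.85
Friis cascade:
  F = 1.119 + (2.208 − 1)/13.18 + (1.439 − 1)/489.8 + (5.370 − 1)/340.4 = 1.225
NF = 10 log₁₀(1.225) = 0.88 dB

0.88 dB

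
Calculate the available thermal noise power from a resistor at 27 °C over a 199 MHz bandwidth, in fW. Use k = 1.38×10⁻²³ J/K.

T = 27 °C + 273.15 = 300.15 K
P_n = kTB = 1.38×10⁻²³ × 300.15 × 1.99×10⁸ = 8.24×10⁻¹³ W = 824 fW

824 fW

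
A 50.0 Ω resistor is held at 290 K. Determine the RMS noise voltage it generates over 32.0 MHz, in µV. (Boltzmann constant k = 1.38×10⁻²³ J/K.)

5.06 µV

V_n = √(4kTRB)
4kTRB = 4 × 1.38×10⁻²³ × 290 × 5.00×10¹ × 3.20×10⁷ = 2.56×10⁻¹¹ V²
V_n = √(2.56×10⁻¹¹) = 5.06×10⁻⁶ V = 5.06 µV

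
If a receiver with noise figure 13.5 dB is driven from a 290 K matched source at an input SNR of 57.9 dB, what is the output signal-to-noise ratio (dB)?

By definition F = SNR_in/SNR_out, so in dB: SNR_out = SNR_in − NF
SNR_out = 57.9 − 13.5 = 44.4 dB

44.4 dB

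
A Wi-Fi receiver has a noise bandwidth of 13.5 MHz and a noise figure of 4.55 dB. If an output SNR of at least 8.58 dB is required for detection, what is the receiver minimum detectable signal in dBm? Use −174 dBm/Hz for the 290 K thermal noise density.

−89.6 dBm

Sensitivity = −174 + 10 log₁₀(B) + NF + SNR_min
= −174 + 71.3 + 4.55 + 8.58
= −89.57 dBm → −89.6 dBm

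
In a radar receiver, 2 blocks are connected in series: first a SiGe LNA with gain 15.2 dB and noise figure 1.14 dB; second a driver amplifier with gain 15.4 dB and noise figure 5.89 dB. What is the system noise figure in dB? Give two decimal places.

Convert to linear (a loss of L dB is a gain of −L dB): F_i = 10^(NF_i/10), G_i = 10^(G_i,dB/10)
  Stage 1: F_1 = 10^(1.14/10) = 1.300, G_1 = 10^(15.2/10) = 33.11
  Stage 2: F_2 = 10^(5.89/10) = 3.882, G_2 = 10^(15.4/10) = 34.67
Friis cascade:
  F = 1.300 + (3.882 − 1)/33.11 = 1.387
NF = 10 log₁₀(1.387) = 1.42 dB

1.42 dB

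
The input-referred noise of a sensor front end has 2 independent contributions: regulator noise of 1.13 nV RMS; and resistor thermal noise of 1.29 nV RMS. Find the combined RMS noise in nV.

1.71 nV

Uncorrelated sources add in power (mean-square): V_tot = √(ΣV_i²)
V_tot = √[(1.13×10⁻⁹)² + (1.29×10⁻⁹)²] = 1.71×10⁻⁹ V = 1.71 nV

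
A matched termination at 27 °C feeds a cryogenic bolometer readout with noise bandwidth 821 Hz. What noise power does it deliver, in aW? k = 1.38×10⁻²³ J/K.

3.40 aW

T = 27 °C + 273.15 = 300.15 K
P_n = kTB = 1.38×10⁻²³ × 300.15 × 8.21×10² = 3.40×10⁻¹⁸ W = 3.40 aW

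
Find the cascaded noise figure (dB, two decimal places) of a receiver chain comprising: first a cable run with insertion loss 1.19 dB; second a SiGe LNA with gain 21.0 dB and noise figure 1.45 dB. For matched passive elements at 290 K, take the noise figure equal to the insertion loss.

2.64 dB

Convert to linear (a loss of L dB is a gain of −L dB): F_i = 10^(NF_i/10), G_i = 10^(G_i,dB/10)
  Stage 1: F_1 = 10^(1.19/10) = 1.315, G_1 = 10^(−1.19/10) = 0.7603
  Stage 2: F_2 = 10^(1.45/10) = 1.396, G_2 = 10^(21.0/10) = 125.9
Friis cascade:
  F = 1.315 + (1.396 − 1)/0.7603 = 1.837
NF = 10 log₁₀(1.837) = 2.64 dB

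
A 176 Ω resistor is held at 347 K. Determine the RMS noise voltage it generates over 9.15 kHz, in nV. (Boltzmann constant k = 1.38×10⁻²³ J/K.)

V_n = √(4kTRB)
4kTRB = 4 × 1.38×10⁻²³ × 347 × 1.76×10² × 9.15×10³ = 3.08×10⁻¹⁴ V²
V_n = √(3.08×10⁻¹⁴) = 1.76×10⁻⁷ V = 176 nV

176 nV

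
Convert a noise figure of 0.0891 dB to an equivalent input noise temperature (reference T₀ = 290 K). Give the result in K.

6.01 K

F = 10^(0.0891/10) = 1.02073
T_e = (F − 1)·T₀ = (1.02073 − 1) × 290 = 6.01 K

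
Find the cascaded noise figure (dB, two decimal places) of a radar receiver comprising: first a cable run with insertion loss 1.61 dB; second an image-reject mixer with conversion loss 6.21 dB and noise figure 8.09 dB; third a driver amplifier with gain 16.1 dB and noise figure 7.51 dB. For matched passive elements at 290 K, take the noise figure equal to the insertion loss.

15.73 dB

Convert to linear (a loss of L dB is a gain of −L dB): F_i = 10^(NF_i/10), G_i = 10^(G_i,dB/10)
  Stage 1: F_1 = 10^(1.61/10) = 1.449, G_1 = 10^(−1.61/10) = 0.6902
  Stage 2: F_2 = 10^(8.09/10) = 6.442, G_2 = 10^(−6.21/10) = 0.2393
  Stage 3: F_3 = 10^(7.51/10) = 5.636, G_3 = 10^(16.1/10) = 40.74
Friis cascade:
  F = 1.449 + (6.442 − 1)/0.6902 + (5.636 − 1)/0.1652 = 37.40
NF = 10 log₁₀(37.40) = 15.73 dB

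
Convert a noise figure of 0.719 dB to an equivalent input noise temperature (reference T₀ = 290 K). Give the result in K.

52.2 K

F = 10^(0.719/10) = 1.18005
T_e = (F − 1)·T₀ = (1.18005 − 1) × 290 = 52.2 K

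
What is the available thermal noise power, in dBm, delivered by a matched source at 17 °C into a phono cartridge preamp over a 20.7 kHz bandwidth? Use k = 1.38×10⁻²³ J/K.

−130.8 dBm

T = 17 °C + 273.15 = 290.15 K
P_n = kTB = 1.38×10⁻²³ × 290.15 × 2.07×10⁴ = 8.29×10⁻¹⁷ W
In dBm: 10 log₁₀(8.29×10⁻¹⁷ / 10⁻³) = −130.8 dBm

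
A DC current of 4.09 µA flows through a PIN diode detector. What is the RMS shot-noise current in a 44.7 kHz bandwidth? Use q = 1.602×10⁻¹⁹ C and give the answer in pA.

242 pA

I_n = √(2qI·B)
2qI·B = 2 × 1.602×10⁻¹⁹ × 4.09×10⁻⁶ × 4.47×10⁴ = 5.86×10⁻²⁰ A²
I_n = √(5.86×10⁻²⁰) = 2.42×10⁻¹⁰ A = 242 pA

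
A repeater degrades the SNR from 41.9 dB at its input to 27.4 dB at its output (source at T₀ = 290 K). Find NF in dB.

NF (dB) = SNR_in(dB) − SNR_out(dB) when the source is at T₀
NF = 41.9 − 27.4 = 14.5 dB

14.5 dB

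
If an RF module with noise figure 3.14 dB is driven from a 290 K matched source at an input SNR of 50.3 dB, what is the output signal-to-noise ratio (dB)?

By definition F = SNR_in/SNR_out, so in dB: SNR_out = SNR_in − NF
SNR_out = 50.3 − 3.14 = 47.16 dB

47.16 dB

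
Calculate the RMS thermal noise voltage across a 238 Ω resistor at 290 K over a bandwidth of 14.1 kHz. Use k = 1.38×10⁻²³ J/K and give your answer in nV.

232 nV

V_n = √(4kTRB)
4kTRB = 4 × 1.38×10⁻²³ × 290 × 2.38×10² × 1.41×10⁴ = 5.37×10⁻¹⁴ V²
V_n = √(5.37×10⁻¹⁴) = 2.32×10⁻⁷ V = 232 nV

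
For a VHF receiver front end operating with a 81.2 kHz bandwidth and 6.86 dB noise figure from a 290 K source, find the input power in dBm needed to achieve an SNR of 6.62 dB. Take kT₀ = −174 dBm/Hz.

Sensitivity = −174 + 10 log₁₀(B) + NF + SNR_min
= −174 + 49.1 + 6.86 + 6.62
= −111.42 dBm → −111.4 dBm

−111.4 dBm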